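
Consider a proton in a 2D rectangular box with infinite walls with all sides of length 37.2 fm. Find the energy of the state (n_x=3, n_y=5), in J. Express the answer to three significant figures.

E = 8.06×10^-13 J

For a 2D rectangular well E = (h²/8m_p)·Σ n_i²/L_i² = (6.626×10^-34)²/(8·1.673×10^-27) · [3²/(37.2 fm)² + 5²/(37.2 fm)²].
Evaluating gives E = 8.06×10^-13 J.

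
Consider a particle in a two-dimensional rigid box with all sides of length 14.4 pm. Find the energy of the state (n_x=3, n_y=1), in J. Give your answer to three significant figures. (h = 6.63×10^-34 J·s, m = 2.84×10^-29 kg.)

E = 9.33×10^-17 J

For a 2D rectangular well E = (h²/8m)·Σ n_i²/L_i² = (6.63×10^-34)²/(8·2.84×10^-29) · [3²/(14.4 pm)² + 1²/(14.4 pm)²].
Evaluating gives E = 9.33×10^-17 J.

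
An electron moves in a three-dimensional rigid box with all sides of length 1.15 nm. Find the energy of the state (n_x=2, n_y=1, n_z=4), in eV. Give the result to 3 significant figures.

For a 3D rectangular well E = (h²/8m_e)·Σ n_i²/L_i² = (6.626×10^-34)²/(8·9.109×10^-31) · [2²/(1.15 nm)² + 1²/(1.15 nm)² + 4²/(1.15 nm)²].
Evaluating gives E = 9.567×10^-19 J = 5.97 eV.

E = 5.97 eV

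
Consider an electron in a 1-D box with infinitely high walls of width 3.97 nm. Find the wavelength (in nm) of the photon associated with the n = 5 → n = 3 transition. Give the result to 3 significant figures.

E_1 = h²/(8m_eL²) = 3.823×10^-21 J, so ΔE = (5² − 3²)E_1 = 6.117×10^-20 J.
λ = hc/ΔE = (6.626×10^-34·2.998×10^8)/6.117×10^-20 = 3.25×10^-6 m = 3.25×10^3 nm.

λ = 3.25×10^3 nm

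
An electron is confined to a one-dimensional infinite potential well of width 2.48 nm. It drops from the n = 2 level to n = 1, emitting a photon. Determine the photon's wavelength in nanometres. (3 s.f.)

E_1 = h²/(8m_eL²) = 9.796×10^-21 J, so ΔE = (2² − 1²)E_1 = 2.939×10^-20 J.
λ = hc/ΔE = (6.626×10^-34·2.998×10^8)/2.939×10^-20 = 6.76×10^-6 m = 6.76×10^3 nm.

λ = 6.76×10^3 nm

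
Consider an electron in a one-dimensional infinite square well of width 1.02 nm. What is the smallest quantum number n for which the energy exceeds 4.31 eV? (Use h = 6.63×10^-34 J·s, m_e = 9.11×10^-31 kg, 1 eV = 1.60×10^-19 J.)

E_1 = h²/(8m_eL²) = 5.797×10^-20 J = 0.3623 eV.
Need n² > 4.31/0.3623 = 11.90, i.e. n > 3.450.
The smallest integer satisfying this is n = 4.

n = 4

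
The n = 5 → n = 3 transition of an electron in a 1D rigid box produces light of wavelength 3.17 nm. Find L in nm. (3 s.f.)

The photon carries ΔE = hc/λ = 6.626×10^-34·2.998×10^8/3.17×10^-9 m = 6.266×10^-17 J.
Since ΔE = (5² − 3²)E_1, E_1 = 3.916×10^-18 J, and L = h/√(8m_eE_1) = 1.24×10^-10 m = 0.124 nm.

L = 0.124 nm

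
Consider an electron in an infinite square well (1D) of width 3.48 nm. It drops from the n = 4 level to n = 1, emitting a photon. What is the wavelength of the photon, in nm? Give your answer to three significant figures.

E_1 = h²/(8m_eL²) = 4.975×10^-21 J, so ΔE = (4² − 1²)E_1 = 7.462×10^-20 J.
λ = hc/ΔE = (6.626×10^-34·2.998×10^8)/7.462×10^-20 = 2.66×10^-6 m = 2.66×10^3 nm.

λ = 2.66×10^3 nm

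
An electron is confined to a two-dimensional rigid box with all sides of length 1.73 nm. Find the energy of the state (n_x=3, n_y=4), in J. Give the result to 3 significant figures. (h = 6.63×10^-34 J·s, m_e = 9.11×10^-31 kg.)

E = 5.04×10^-19 J

For a 2D rectangular well E = (h²/8m_e)·Σ n_i²/L_i² = (6.63×10^-34)²/(8·9.11×10^-31) · [3²/(1.73 nm)² + 4²/(1.73 nm)²].
Evaluating gives E = 5.04×10^-19 J.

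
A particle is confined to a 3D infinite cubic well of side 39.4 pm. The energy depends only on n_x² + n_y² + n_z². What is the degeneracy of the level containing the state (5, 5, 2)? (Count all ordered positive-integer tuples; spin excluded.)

degeneracy = 12

The level has n_x² + n_y² + n_z² = 54. The ordered positive-integer solutions are (1, 2, 7), (1, 7, 2), (2, 1, 7), (2, 5, 5), (2, 7, 1), (3, 3, 6), (3, 6, 3), (5, 2, 5), (5, 5, 2), (6, 3, 3), (7, 1, 2), (7, 2, 1).
That gives 12 states.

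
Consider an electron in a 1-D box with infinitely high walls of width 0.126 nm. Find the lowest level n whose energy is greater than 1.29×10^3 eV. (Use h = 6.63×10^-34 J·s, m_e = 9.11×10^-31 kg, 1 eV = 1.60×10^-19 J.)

E_1 = h²/(8m_eL²) = 3.799×10^-18 J = 23.74 eV.
Need n² > 1.29×10^3/23.74 = 54.34, i.e. n > 7.372.
The smallest integer satisfying this is n = 8.

n = 8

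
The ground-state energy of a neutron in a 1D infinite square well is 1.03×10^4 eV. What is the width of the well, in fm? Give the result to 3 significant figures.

L = 141 fm

From E_n = n²h²/(8m_nL²), L = n·h/√(8m_nE_n).
E_1 = 1.03×10^4 eV = 1.650×10^-15 J, so L = 1·6.626×10^-34/√(8·1.675×10^-27·1.650×10^-15) = 1.41×10^-13 m = 141 fm.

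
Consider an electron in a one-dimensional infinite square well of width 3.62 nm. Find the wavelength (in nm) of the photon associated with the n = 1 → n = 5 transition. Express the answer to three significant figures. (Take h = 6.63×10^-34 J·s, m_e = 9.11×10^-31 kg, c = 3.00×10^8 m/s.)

λ = 1.80×10^3 nm

E_1 = h²/(8m_eL²) = 4.603×10^-21 J, so ΔE = (5² − 1²)E_1 = 1.105×10^-19 J.
λ = hc/ΔE = (6.63×10^-34·3.00×10^8)/1.105×10^-19 = 1.80×10^-6 m = 1.80×10^3 nm.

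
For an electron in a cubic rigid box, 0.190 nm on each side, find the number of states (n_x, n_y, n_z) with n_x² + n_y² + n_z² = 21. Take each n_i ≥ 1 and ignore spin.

degeneracy = 6

The level has n_x² + n_y² + n_z² = 21. The ordered positive-integer solutions are (1, 2, 4), (1, 4, 2), (2, 1, 4), (2, 4, 1), (4, 1, 2), (4, 2, 1).
That gives 6 states.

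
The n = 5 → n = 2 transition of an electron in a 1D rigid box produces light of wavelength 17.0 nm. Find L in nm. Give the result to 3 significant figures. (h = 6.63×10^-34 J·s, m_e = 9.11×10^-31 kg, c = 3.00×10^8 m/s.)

The photon carries ΔE = hc/λ = 6.63×10^-34·3.00×10^8/1.70×10^-8 m = 1.170×10^-17 J.
Since ΔE = (5² − 2²)E_1, E_1 = 5.571×10^-19 J, and L = h/√(8m_eE_1) = 3.29×10^-10 m = 0.329 nm.

L = 0.329 nm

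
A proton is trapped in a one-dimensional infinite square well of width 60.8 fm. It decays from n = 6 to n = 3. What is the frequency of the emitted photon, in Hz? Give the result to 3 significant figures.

E_1 = h²/(8m_pL²) = 8.874×10^-15 J and ΔE = (6² − 3²)E_1 = 2.396×10^-13 J.
f = ΔE/h = 2.396×10^-13/6.626×10^-34 = 3.62×10^20 Hz.

f = 3.62×10^20 Hz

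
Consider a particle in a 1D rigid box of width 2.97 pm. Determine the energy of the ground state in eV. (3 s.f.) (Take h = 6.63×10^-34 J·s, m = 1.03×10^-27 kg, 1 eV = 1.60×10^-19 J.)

For an infinite well E_n = n²h²/(8mL²), so E_1 = h²/(8mL²) = (6.63×10^-34)²/(8·1.03×10^-27·(2.97×10^-12 m)²) = 6.048×10^-18 J.
Converting, E_1 = 6.048×10^-18 J / (1.60×10^-19 J/eV) = 37.8 eV.

E_1 = 37.8 eV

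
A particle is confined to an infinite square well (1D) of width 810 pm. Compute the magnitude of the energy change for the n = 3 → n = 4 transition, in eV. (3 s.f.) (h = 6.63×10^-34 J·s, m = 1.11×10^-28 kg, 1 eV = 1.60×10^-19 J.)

|ΔE| = 0.0330 eV

E_1 = h²/(8mL²) = 7.545×10^-22 J.
|ΔE| = |3² − 4²|·E_1 = 7·7.545×10^-22 J = 5.281×10^-21 J = 0.0330 eV.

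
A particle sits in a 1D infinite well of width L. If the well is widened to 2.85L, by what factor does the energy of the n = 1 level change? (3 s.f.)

0.123

E_n ∝ 1/L², so the energy scales by 1/2.85² = 0.123.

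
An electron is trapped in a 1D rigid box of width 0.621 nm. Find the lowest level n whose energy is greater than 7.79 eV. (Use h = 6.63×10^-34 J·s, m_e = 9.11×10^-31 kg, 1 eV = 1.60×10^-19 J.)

E_1 = h²/(8m_eL²) = 1.564×10^-19 J = 0.9775 eV.
Need n² > 7.79/0.9775 = 7.969, i.e. n > 2.823.
The smallest integer satisfying this is n = 3.

n = 3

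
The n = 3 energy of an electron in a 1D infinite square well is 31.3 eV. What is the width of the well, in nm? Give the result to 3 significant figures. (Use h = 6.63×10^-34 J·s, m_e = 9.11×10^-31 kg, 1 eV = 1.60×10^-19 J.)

L = 0.329 nm

From E_n = n²h²/(8m_eL²), L = n·h/√(8m_eE_n).
E_3 = 31.3 eV = 5.008×10^-18 J, so L = 3·6.63×10^-34/√(8·9.11×10^-31·5.008×10^-18) = 3.29×10^-10 m = 0.329 nm.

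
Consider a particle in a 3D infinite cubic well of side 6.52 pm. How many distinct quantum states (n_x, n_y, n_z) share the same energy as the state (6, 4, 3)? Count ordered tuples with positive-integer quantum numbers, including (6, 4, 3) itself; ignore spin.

The level has n_x² + n_y² + n_z² = 61. The ordered positive-integer solutions are (3, 4, 6), (3, 6, 4), (4, 3, 6), (4, 6, 3), (6, 3, 4), (6, 4, 3).
That gives 6 states.

degeneracy = 6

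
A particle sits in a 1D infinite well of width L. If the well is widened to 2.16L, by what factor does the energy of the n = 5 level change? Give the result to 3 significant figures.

E_n ∝ 1/L², so the energy scales by 1/2.16² = 0.214.

0.214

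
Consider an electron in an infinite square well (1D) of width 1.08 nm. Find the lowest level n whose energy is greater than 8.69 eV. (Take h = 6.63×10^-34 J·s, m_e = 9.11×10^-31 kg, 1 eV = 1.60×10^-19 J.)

n = 6

E_1 = h²/(8m_eL²) = 5.171×10^-20 J = 0.3232 eV.
Need n² > 8.69/0.3232 = 26.89, i.e. n > 5.186.
The smallest integer satisfying this is n = 6.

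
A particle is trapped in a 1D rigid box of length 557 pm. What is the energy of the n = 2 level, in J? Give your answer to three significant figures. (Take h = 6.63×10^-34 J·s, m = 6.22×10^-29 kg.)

For an infinite well E_n = n²h²/(8mL²), so E_1 = h²/(8mL²) = (6.63×10^-34)²/(8·6.22×10^-29·(5.57×10^-10 m)²) = 2.847×10^-21 J.
Then E_2 = 2²·E_1 = 4·2.847×10^-21 J = 1.14×10^-20 J.

E_2 = 1.14×10^-20 J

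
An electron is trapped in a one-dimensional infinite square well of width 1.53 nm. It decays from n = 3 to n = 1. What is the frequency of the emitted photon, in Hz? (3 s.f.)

E_1 = h²/(8m_eL²) = 2.574×10^-20 J and ΔE = (3² − 1²)E_1 = 2.059×10^-19 J.
f = ΔE/h = 2.059×10^-19/6.626×10^-34 = 3.11×10^14 Hz.

f = 3.11×10^14 Hz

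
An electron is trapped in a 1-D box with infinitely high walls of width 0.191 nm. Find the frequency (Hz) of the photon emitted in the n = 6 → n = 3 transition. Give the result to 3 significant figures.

f = 6.73×10^16 Hz

E_1 = h²/(8m_eL²) = 1.651×10^-18 J and ΔE = (6² − 3²)E_1 = 4.458×10^-17 J.
f = ΔE/h = 4.458×10^-17/6.626×10^-34 = 6.73×10^16 Hz.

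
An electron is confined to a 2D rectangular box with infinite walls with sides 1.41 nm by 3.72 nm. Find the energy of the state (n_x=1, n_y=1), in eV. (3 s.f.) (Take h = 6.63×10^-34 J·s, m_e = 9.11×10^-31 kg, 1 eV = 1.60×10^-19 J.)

E = 0.217 eV

For a 2D rectangular well E = (h²/8m_e)·Σ n_i²/L_i² = (6.63×10^-34)²/(8·9.11×10^-31) · [1²/(1.41 nm)² + 1²/(3.72 nm)²].
Evaluating gives E = 3.470×10^-20 J = 0.217 eV.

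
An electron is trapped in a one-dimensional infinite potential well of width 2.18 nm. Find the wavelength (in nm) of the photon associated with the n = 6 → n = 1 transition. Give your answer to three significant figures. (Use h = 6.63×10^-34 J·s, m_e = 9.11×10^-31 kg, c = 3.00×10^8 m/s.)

E_1 = h²/(8m_eL²) = 1.269×10^-20 J, so ΔE = (6² − 1²)E_1 = 4.441×10^-19 J.
λ = hc/ΔE = (6.63×10^-34·3.00×10^8)/4.441×10^-19 = 4.48×10^-7 m = 448 nm.

λ = 448 nm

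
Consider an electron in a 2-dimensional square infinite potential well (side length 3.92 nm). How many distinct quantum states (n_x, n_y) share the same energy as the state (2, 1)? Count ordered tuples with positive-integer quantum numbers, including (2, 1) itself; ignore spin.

The level has n_x² + n_y² = 5. The ordered positive-integer solutions are (1, 2), (2, 1).
That gives 2 states.

degeneracy = 2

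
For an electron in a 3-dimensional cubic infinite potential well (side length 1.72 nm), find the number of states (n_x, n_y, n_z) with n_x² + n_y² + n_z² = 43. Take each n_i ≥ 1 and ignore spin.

The level has n_x² + n_y² + n_z² = 43. The ordered positive-integer solutions are (3, 3, 5), (3, 5, 3), (5, 3, 3).
That gives 3 states.

degeneracy = 3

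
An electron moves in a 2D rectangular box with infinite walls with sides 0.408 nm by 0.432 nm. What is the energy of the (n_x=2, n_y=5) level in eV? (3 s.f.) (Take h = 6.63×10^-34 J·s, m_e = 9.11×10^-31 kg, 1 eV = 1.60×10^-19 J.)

E = 59.6 eV

For a 2D rectangular well E = (h²/8m_e)·Σ n_i²/L_i² = (6.63×10^-34)²/(8·9.11×10^-31) · [2²/(0.408 nm)² + 5²/(0.432 nm)²].
Evaluating gives E = 9.529×10^-18 J = 59.6 eV.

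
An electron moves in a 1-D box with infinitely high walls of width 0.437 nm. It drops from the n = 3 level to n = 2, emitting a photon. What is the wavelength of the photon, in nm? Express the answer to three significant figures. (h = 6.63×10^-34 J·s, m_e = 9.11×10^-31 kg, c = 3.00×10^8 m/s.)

E_1 = h²/(8m_eL²) = 3.158×10^-19 J, so ΔE = (3² − 2²)E_1 = 1.579×10^-18 J.
λ = hc/ΔE = (6.63×10^-34·3.00×10^8)/1.579×10^-18 = 1.26×10^-7 m = 126 nm.

λ = 126 nm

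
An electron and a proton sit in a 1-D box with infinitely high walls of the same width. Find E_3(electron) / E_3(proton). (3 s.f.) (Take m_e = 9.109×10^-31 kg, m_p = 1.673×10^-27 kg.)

E_n ∝ 1/m at fixed n and L, so the ratio is m_p/m_e = 1.673×10^-27/9.109×10^-31 = 1.84×10^3.

1.84×10^3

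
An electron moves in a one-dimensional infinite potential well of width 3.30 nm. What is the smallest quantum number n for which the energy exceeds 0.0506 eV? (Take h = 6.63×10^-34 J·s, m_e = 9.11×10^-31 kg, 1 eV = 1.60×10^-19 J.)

n = 2

E_1 = h²/(8m_eL²) = 5.538×10^-21 J = 0.03461 eV.
Need n² > 0.0506/0.03461 = 1.462, i.e. n > 1.209.
The smallest integer satisfying this is n = 2.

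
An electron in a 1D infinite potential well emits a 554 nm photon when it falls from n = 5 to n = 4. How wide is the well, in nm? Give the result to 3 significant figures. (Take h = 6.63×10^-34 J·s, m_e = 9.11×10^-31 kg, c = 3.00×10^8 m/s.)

L = 1.23 nm

The photon carries ΔE = hc/λ = 6.63×10^-34·3.00×10^8/5.54×10^-7 m = 3.590×10^-19 J.
Since ΔE = (5² − 4²)E_1, E_1 = 3.989×10^-20 J, and L = h/√(8m_eE_1) = 1.23×10^-9 m = 1.23 nm.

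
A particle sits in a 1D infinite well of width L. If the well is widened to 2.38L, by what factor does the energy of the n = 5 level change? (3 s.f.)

0.177

E_n ∝ 1/L², so the energy scales by 1/2.38² = 0.177.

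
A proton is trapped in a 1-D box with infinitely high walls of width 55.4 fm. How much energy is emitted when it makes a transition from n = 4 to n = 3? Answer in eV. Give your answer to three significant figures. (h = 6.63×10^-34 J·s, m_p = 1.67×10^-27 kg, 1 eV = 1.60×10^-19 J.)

E_1 = h²/(8m_pL²) = 1.072×10^-14 J.
|ΔE| = |4² − 3²|·E_1 = 7·1.072×10^-14 J = 7.504×10^-14 J = 4.69×10^5 eV.

|ΔE| = 4.69×10^5 eV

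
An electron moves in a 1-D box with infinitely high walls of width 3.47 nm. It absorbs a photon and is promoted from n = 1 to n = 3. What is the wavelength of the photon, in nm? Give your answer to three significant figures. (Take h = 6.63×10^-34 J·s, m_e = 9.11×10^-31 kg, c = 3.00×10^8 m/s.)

E_1 = h²/(8m_eL²) = 5.009×10^-21 J, so ΔE = (3² − 1²)E_1 = 4.007×10^-20 J.
λ = hc/ΔE = (6.63×10^-34·3.00×10^8)/4.007×10^-20 = 4.96×10^-6 m = 4.96×10^3 nm.

λ = 4.96×10^3 nm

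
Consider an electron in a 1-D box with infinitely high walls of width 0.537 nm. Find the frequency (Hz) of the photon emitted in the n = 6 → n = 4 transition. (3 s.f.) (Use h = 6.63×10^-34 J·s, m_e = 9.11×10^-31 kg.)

f = 6.31×10^15 Hz

E_1 = h²/(8m_eL²) = 2.092×10^-19 J and ΔE = (6² − 4²)E_1 = 4.184×10^-18 J.
f = ΔE/h = 4.184×10^-18/6.63×10^-34 = 6.31×10^15 Hz.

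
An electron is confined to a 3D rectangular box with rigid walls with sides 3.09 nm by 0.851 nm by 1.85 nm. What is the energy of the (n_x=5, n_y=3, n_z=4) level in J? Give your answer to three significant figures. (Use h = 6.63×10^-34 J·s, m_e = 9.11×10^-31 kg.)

For a 3D rectangular well E = (h²/8m_e)·Σ n_i²/L_i² = (6.63×10^-34)²/(8·9.11×10^-31) · [5²/(3.09 nm)² + 3²/(0.851 nm)² + 4²/(1.85 nm)²].
Evaluating gives E = 1.19×10^-18 J.

E = 1.19×10^-18 J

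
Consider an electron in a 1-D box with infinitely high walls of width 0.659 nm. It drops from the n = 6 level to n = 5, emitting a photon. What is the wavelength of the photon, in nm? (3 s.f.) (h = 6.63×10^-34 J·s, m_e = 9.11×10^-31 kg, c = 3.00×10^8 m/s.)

E_1 = h²/(8m_eL²) = 1.389×10^-19 J, so ΔE = (6² − 5²)E_1 = 1.528×10^-18 J.
λ = hc/ΔE = (6.63×10^-34·3.00×10^8)/1.528×10^-18 = 1.30×10^-7 m = 130 nm.

λ = 130 nm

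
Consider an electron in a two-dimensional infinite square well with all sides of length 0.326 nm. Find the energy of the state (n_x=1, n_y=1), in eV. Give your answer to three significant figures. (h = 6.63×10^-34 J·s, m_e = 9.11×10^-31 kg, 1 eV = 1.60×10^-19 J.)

E = 7.09 eV

For a 2D rectangular well E = (h²/8m_e)·Σ n_i²/L_i² = (6.63×10^-34)²/(8·9.11×10^-31) · [1²/(0.326 nm)² + 1²/(0.326 nm)²].
Evaluating gives E = 1.135×10^-18 J = 7.09 eV.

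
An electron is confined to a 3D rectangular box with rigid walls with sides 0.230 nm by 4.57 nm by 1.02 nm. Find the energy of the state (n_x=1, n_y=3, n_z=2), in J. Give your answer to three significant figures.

E = 1.40×10^-18 J

For a 3D rectangular well E = (h²/8m_e)·Σ n_i²/L_i² = (6.626×10^-34)²/(8·9.109×10^-31) · [1²/(0.230 nm)² + 3²/(4.57 nm)² + 2²/(1.02 nm)²].
Evaluating gives E = 1.40×10^-18 J.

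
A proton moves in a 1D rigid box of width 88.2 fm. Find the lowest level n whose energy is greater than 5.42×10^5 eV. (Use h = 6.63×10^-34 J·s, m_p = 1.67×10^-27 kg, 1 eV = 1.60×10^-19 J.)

n = 5

E_1 = h²/(8m_pL²) = 4.229×10^-15 J = 2.643×10^4 eV.
Need n² > 5.42×10^5/2.643×10^4 = 20.51, i.e. n > 4.529.
The smallest integer satisfying this is n = 5.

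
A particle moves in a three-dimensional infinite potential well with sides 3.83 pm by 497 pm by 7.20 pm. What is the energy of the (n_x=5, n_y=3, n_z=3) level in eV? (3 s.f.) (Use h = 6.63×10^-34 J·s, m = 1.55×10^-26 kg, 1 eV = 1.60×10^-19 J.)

For a 3D rectangular well E = (h²/8m)·Σ n_i²/L_i² = (6.63×10^-34)²/(8·1.55×10^-26) · [5²/(3.83 pm)² + 3²/(497 pm)² + 3²/(7.20 pm)²].
Evaluating gives E = 6.657×10^-18 J = 41.6 eV.

E = 41.6 eV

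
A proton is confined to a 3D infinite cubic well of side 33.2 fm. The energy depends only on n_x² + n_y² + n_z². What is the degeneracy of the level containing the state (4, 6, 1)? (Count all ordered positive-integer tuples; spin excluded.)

The level has n_x² + n_y² + n_z² = 53. The ordered positive-integer solutions are (1, 4, 6), (1, 6, 4), (4, 1, 6), (4, 6, 1), (6, 1, 4), (6, 4, 1).
That gives 6 states.

degeneracy = 6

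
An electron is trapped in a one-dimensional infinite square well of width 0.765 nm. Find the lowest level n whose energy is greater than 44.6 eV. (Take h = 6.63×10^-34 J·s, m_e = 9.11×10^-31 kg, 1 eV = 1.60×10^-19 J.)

n = 9

E_1 = h²/(8m_eL²) = 1.031×10^-19 J = 0.6444 eV.
Need n² > 44.6/0.6444 = 69.21, i.e. n > 8.319.
The smallest integer satisfying this is n = 9.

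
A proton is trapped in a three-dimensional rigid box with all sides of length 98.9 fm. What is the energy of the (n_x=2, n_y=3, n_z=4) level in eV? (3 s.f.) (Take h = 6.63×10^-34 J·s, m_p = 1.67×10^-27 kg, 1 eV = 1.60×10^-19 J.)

For a 3D rectangular well E = (h²/8m_p)·Σ n_i²/L_i² = (6.63×10^-34)²/(8·1.67×10^-27) · [2²/(98.9 fm)² + 3²/(98.9 fm)² + 4²/(98.9 fm)²].
Evaluating gives E = 9.755×10^-14 J = 6.10×10^5 eV.

E = 6.10×10^5 eV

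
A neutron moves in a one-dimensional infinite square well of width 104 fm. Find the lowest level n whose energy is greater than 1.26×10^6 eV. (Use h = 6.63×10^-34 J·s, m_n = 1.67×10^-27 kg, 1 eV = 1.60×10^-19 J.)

E_1 = h²/(8m_nL²) = 3.042×10^-15 J = 1.901×10^4 eV.
Need n² > 1.26×10^6/1.901×10^4 = 66.28, i.e. n > 8.141.
The smallest integer satisfying this is n = 9.

n = 9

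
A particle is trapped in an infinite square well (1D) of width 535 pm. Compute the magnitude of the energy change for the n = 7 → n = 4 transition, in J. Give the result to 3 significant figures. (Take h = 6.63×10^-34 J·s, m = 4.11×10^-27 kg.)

E_1 = h²/(8mL²) = 4.671×10^-23 J.
|ΔE| = |7² − 4²|·E_1 = 33·4.671×10^-23 J = 1.54×10^-21 J.

|ΔE| = 1.54×10^-21 J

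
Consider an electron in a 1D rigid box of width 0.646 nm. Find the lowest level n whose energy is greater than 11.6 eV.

n = 4

E_1 = h²/(8m_eL²) = 1.444×10^-19 J = 0.9014 eV.
Need n² > 11.6/0.9014 = 12.87, i.e. n > 3.587.
The smallest integer satisfying this is n = 4.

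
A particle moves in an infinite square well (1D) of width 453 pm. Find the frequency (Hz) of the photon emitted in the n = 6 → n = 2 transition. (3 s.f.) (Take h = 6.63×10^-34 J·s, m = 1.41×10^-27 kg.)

E_1 = h²/(8mL²) = 1.899×10^-22 J and ΔE = (6² − 2²)E_1 = 6.077×10^-21 J.
f = ΔE/h = 6.077×10^-21/6.63×10^-34 = 9.17×10^12 Hz.

f = 9.17×10^12 Hz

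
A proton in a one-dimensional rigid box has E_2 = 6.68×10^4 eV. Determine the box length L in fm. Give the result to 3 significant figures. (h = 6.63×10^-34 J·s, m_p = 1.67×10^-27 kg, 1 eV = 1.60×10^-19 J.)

L = 111 fm

From E_n = n²h²/(8m_pL²), L = n·h/√(8m_pE_n).
E_2 = 6.68×10^4 eV = 1.069×10^-14 J, so L = 2·6.63×10^-34/√(8·1.67×10^-27·1.069×10^-14) = 1.11×10^-13 m = 111 fm.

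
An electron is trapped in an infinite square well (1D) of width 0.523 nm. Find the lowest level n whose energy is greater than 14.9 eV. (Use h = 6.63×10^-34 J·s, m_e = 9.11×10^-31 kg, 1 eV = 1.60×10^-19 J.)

E_1 = h²/(8m_eL²) = 2.205×10^-19 J = 1.378 eV.
Need n² > 14.9/1.378 = 10.81, i.e. n > 3.288.
The smallest integer satisfying this is n = 4.

n = 4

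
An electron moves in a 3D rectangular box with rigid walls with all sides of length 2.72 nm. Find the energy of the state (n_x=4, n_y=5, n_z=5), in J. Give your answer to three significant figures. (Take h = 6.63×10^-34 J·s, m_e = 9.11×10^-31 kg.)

E = 5.38×10^-19 J

For a 3D rectangular well E = (h²/8m_e)·Σ n_i²/L_i² = (6.63×10^-34)²/(8·9.11×10^-31) · [4²/(2.72 nm)² + 5²/(2.72 nm)² + 5²/(2.72 nm)²].
Evaluating gives E = 5.38×10^-19 J.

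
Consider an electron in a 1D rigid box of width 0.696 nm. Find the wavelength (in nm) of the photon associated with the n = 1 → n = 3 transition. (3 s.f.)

λ = 200 nm

E_1 = h²/(8m_eL²) = 1.244×10^-19 J, so ΔE = (3² − 1²)E_1 = 9.952×10^-19 J.
λ = hc/ΔE = (6.626×10^-34·2.998×10^8)/9.952×10^-19 = 2.00×10^-7 m = 200 nm.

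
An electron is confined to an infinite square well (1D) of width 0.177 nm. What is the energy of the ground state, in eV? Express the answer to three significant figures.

E_1 = 12.0 eV

For an infinite well E_n = n²h²/(8m_eL²), so E_1 = h²/(8m_eL²) = (6.626×10^-34)²/(8·9.109×10^-31·(1.77×10^-10 m)²) = 1.923×10^-18 J.
Converting, E_1 = 1.923×10^-18 J / (1.602×10^-19 J/eV) = 12.0 eV.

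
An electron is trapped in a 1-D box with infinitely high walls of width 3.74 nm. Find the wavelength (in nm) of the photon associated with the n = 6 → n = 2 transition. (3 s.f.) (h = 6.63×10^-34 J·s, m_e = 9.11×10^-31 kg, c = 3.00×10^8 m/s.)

λ = 1.44×10^3 nm

E_1 = h²/(8m_eL²) = 4.312×10^-21 J, so ΔE = (6² − 2²)E_1 = 1.380×10^-19 J.
λ = hc/ΔE = (6.63×10^-34·3.00×10^8)/1.380×10^-19 = 1.44×10^-6 m = 1.44×10^3 nm.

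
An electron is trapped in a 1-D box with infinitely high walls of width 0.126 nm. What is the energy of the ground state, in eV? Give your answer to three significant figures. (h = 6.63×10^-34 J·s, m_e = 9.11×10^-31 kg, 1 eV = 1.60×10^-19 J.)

For an infinite well E_n = n²h²/(8m_eL²), so E_1 = h²/(8m_eL²) = (6.63×10^-34)²/(8·9.11×10^-31·(1.26×10^-10 m)²) = 3.799×10^-18 J.
Converting, E_1 = 3.799×10^-18 J / (1.60×10^-19 J/eV) = 23.7 eV.

E_1 = 23.7 eV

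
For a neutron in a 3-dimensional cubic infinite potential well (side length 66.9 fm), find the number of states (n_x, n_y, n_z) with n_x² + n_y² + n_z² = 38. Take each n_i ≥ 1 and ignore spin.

degeneracy = 9

The level has n_x² + n_y² + n_z² = 38. The ordered positive-integer solutions are (1, 1, 6), (1, 6, 1), (2, 3, 5), (2, 5, 3), (3, 2, 5), (3, 5, 2), (5, 2, 3), (5, 3, 2), (6, 1, 1).
That gives 9 states.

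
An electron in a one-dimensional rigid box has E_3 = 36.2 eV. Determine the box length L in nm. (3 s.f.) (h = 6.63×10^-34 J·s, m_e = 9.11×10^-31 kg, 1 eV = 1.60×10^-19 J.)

L = 0.306 nm

From E_n = n²h²/(8m_eL²), L = n·h/√(8m_eE_n).
E_3 = 36.2 eV = 5.792×10^-18 J, so L = 3·6.63×10^-34/√(8·9.11×10^-31·5.792×10^-18) = 3.06×10^-10 m = 0.306 nm.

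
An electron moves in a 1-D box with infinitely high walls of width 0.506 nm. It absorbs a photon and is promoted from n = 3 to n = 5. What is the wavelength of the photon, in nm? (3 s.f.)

λ = 52.8 nm

E_1 = h²/(8m_eL²) = 2.353×10^-19 J, so ΔE = (5² − 3²)E_1 = 3.765×10^-18 J.
λ = hc/ΔE = (6.626×10^-34·2.998×10^8)/3.765×10^-18 = 5.28×10^-8 m = 52.8 nm.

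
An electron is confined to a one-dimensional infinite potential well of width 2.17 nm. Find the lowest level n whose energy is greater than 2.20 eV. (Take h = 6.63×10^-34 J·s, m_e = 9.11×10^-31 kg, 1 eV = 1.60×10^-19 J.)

E_1 = h²/(8m_eL²) = 1.281×10^-20 J = 0.08006 eV.
Need n² > 2.20/0.08006 = 27.48, i.e. n > 5.242.
The smallest integer satisfying this is n = 6.

n = 6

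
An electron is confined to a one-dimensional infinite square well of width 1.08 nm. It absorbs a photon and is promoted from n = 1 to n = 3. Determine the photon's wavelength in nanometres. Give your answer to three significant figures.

λ = 481 nm

E_1 = h²/(8m_eL²) = 5.165×10^-20 J, so ΔE = (3² − 1²)E_1 = 4.132×10^-19 J.
λ = hc/ΔE = (6.626×10^-34·2.998×10^8)/4.132×10^-19 = 4.81×10^-7 m = 481 nm.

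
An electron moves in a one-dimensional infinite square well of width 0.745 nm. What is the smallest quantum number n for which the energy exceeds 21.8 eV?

E_1 = h²/(8m_eL²) = 1.085×10^-19 J = 0.6773 eV.
Need n² > 21.8/0.6773 = 32.19, i.e. n > 5.674.
The smallest integer satisfying this is n = 6.

n = 6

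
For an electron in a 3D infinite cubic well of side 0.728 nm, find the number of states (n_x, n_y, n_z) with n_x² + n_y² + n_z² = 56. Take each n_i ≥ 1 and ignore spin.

The level has n_x² + n_y² + n_z² = 56. The ordered positive-integer solutions are (2, 4, 6), (2, 6, 4), (4, 2, 6), (4, 6, 2), (6, 2, 4), (6, 4, 2).
That gives 6 states.

degeneracy = 6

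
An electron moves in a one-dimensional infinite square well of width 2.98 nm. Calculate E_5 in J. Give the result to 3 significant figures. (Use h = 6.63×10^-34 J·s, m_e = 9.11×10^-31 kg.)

E_5 = 1.70×10^-19 J

For an infinite well E_n = n²h²/(8m_eL²), so E_1 = h²/(8m_eL²) = (6.63×10^-34)²/(8·9.11×10^-31·(2.98×10^-9 m)²) = 6.792×10^-21 J.
Then E_5 = 5²·E_1 = 25·6.792×10^-21 J = 1.70×10^-19 J.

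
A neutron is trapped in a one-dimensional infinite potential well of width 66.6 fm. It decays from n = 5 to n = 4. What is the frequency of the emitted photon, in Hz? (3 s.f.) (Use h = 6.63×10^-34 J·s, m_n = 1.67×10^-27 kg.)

E_1 = h²/(8m_nL²) = 7.418×10^-15 J and ΔE = (5² − 4²)E_1 = 6.676×10^-14 J.
f = ΔE/h = 6.676×10^-14/6.63×10^-34 = 1.01×10^20 Hz.

f = 1.01×10^20 Hz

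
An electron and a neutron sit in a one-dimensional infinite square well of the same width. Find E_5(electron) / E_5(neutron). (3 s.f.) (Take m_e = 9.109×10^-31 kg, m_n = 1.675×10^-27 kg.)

E_n ∝ 1/m at fixed n and L, so the ratio is m_n/m_e = 1.675×10^-27/9.109×10^-31 = 1.84×10^3.

1.84×10^3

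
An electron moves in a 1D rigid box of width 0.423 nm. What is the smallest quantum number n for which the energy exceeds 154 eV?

E_1 = h²/(8m_eL²) = 3.367×10^-19 J = 2.102 eV.
Need n² > 154/2.102 = 73.26, i.e. n > 8.559.
The smallest integer satisfying this is n = 9.

n = 9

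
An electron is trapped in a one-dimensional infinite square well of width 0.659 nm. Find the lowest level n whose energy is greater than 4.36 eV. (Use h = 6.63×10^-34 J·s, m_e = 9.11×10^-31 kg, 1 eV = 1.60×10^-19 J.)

E_1 = h²/(8m_eL²) = 1.389×10^-19 J = 0.8681 eV.
Need n² > 4.36/0.8681 = 5.022, i.e. n > 2.241.
The smallest integer satisfying this is n = 3.

n = 3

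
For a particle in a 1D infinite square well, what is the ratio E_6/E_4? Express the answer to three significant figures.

E_n ∝ n², so E_6/E_4 = 6²/4² = 36/16 = 2.25.

2.25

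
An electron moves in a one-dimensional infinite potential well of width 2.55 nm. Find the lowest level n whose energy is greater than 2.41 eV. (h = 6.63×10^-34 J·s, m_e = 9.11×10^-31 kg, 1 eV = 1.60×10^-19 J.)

E_1 = h²/(8m_eL²) = 9.276×10^-21 J = 0.05798 eV.
Need n² > 2.41/0.05798 = 41.57, i.e. n > 6.447.
The smallest integer satisfying this is n = 7.

n = 7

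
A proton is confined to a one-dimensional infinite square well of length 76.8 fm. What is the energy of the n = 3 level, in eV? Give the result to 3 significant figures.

E_3 = 3.12×10^5 eV

For an infinite well E_n = n²h²/(8m_pL²), so E_1 = h²/(8m_pL²) = (6.626×10^-34)²/(8·1.673×10^-27·(7.68×10^-14 m)²) = 5.562×10^-15 J.
Then E_3 = 3²·E_1 = 9·5.562×10^-15 J = 5.006×10^-14 J.
Converting, E_3 = 5.006×10^-14 J / (1.602×10^-19 J/eV) = 3.12×10^5 eV.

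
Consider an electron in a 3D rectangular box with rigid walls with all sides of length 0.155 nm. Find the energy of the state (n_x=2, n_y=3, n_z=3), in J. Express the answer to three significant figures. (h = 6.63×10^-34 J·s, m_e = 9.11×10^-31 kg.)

E = 5.52×10^-17 J

For a 3D rectangular well E = (h²/8m_e)·Σ n_i²/L_i² = (6.63×10^-34)²/(8·9.11×10^-31) · [2²/(0.155 nm)² + 3²/(0.155 nm)² + 3²/(0.155 nm)²].
Evaluating gives E = 5.52×10^-17 J.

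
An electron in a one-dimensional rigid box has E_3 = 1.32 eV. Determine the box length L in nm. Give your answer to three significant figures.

From E_n = n²h²/(8m_eL²), L = n·h/√(8m_eE_n).
E_3 = 1.32 eV = 2.115×10^-19 J, so L = 3·6.626×10^-34/√(8·9.109×10^-31·2.115×10^-19) = 1.60×10^-9 m = 1.60 nm.

L = 1.60 nm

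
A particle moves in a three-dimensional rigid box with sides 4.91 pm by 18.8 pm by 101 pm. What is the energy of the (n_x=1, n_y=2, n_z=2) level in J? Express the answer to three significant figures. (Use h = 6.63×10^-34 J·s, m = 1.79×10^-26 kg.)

E = 1.63×10^-19 J

For a 3D rectangular well E = (h²/8m)·Σ n_i²/L_i² = (6.63×10^-34)²/(8·1.79×10^-26) · [1²/(4.91 pm)² + 2²/(18.8 pm)² + 2²/(101 pm)²].
Evaluating gives E = 1.63×10^-19 J.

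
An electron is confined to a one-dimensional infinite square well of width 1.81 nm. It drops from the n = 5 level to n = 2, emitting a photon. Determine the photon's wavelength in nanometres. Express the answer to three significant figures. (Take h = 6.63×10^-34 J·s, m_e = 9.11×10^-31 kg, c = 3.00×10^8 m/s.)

E_1 = h²/(8m_eL²) = 1.841×10^-20 J, so ΔE = (5² − 2²)E_1 = 3.866×10^-19 J.
λ = hc/ΔE = (6.63×10^-34·3.00×10^8)/3.866×10^-19 = 5.14×10^-7 m = 514 nm.

λ = 514 nm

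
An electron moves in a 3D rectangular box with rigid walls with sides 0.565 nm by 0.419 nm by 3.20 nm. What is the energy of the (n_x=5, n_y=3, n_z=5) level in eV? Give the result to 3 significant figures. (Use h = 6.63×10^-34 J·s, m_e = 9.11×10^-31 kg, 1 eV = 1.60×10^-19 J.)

For a 3D rectangular well E = (h²/8m_e)·Σ n_i²/L_i² = (6.63×10^-34)²/(8·9.11×10^-31) · [5²/(0.565 nm)² + 3²/(0.419 nm)² + 5²/(3.20 nm)²].
Evaluating gives E = 7.963×10^-18 J = 49.8 eV.

E = 49.8 eV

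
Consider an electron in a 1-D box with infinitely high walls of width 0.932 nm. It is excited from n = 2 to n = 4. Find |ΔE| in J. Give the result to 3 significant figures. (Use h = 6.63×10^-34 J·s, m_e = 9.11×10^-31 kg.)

E_1 = h²/(8m_eL²) = 6.944×10^-20 J.
|ΔE| = |2² − 4²|·E_1 = 12·6.944×10^-20 J = 8.33×10^-19 J.

|ΔE| = 8.33×10^-19 J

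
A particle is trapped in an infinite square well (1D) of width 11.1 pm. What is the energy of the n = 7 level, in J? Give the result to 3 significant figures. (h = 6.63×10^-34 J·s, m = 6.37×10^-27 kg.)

E_7 = 3.43×10^-18 J

For an infinite well E_n = n²h²/(8mL²), so E_1 = h²/(8mL²) = (6.63×10^-34)²/(8·6.37×10^-27·(1.11×10^-11 m)²) = 7.001×10^-20 J.
Then E_7 = 7²·E_1 = 49·7.001×10^-20 J = 3.43×10^-18 J.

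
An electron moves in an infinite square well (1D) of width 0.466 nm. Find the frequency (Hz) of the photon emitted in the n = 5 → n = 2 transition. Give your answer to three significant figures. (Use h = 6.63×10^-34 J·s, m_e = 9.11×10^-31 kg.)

E_1 = h²/(8m_eL²) = 2.777×10^-19 J and ΔE = (5² − 2²)E_1 = 5.832×10^-18 J.
f = ΔE/h = 5.832×10^-18/6.63×10^-34 = 8.80×10^15 Hz.

f = 8.80×10^15 Hz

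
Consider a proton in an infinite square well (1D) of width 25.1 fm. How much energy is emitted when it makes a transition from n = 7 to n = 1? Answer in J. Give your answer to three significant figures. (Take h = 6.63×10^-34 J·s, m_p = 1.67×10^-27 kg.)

E_1 = h²/(8m_pL²) = 5.222×10^-14 J.
|ΔE| = |7² − 1²|·E_1 = 48·5.222×10^-14 J = 2.51×10^-12 J.

|ΔE| = 2.51×10^-12 J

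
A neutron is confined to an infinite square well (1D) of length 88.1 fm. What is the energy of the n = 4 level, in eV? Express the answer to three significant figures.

For an infinite well E_n = n²h²/(8m_nL²), so E_1 = h²/(8m_nL²) = (6.626×10^-34)²/(8·1.675×10^-27·(8.81×10^-14 m)²) = 4.221×10^-15 J.
Then E_4 = 4²·E_1 = 16·4.221×10^-15 J = 6.754×10^-14 J.
Converting, E_4 = 6.754×10^-14 J / (1.602×10^-19 J/eV) = 4.22×10^5 eV.

E_4 = 4.22×10^5 eV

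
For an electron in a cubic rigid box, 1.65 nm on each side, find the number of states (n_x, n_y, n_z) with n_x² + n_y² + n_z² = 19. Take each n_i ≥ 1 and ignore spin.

The level has n_x² + n_y² + n_z² = 19. The ordered positive-integer solutions are (1, 3, 3), (3, 1, 3), (3, 3, 1).
That gives 3 states.

degeneracy = 3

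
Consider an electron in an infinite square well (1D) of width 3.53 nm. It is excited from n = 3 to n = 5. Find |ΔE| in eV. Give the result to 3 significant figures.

|ΔE| = 0.483 eV

E_1 = h²/(8m_eL²) = 4.835×10^-21 J.
|ΔE| = |3² − 5²|·E_1 = 16·4.835×10^-21 J = 7.736×10^-20 J = 0.483 eV.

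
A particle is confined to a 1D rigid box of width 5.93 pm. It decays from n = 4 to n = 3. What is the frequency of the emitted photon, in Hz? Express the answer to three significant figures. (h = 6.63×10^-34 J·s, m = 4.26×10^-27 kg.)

E_1 = h²/(8mL²) = 3.668×10^-19 J and ΔE = (4² − 3²)E_1 = 2.568×10^-18 J.
f = ΔE/h = 2.568×10^-18/6.63×10^-34 = 3.87×10^15 Hz.

f = 3.87×10^15 Hz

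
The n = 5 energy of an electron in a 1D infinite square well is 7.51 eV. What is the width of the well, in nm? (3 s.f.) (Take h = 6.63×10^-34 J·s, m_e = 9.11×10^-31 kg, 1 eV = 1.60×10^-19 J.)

L = 1.12 nm

From E_n = n²h²/(8m_eL²), L = n·h/√(8m_eE_n).
E_5 = 7.51 eV = 1.202×10^-18 J, so L = 5·6.63×10^-34/√(8·9.11×10^-31·1.202×10^-18) = 1.12×10^-9 m = 1.12 nm.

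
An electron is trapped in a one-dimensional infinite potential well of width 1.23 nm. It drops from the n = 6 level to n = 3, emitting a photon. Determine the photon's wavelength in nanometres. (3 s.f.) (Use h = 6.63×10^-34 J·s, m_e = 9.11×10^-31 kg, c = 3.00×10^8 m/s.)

λ = 185 nm

E_1 = h²/(8m_eL²) = 3.987×10^-20 J, so ΔE = (6² − 3²)E_1 = 1.076×10^-18 J.
λ = hc/ΔE = (6.63×10^-34·3.00×10^8)/1.076×10^-18 = 1.85×10^-7 m = 185 nm.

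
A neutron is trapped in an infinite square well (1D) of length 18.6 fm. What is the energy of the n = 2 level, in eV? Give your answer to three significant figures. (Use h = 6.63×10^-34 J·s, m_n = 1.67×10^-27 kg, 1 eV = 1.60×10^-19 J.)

For an infinite well E_n = n²h²/(8m_nL²), so E_1 = h²/(8m_nL²) = (6.63×10^-34)²/(8·1.67×10^-27·(1.86×10^-14 m)²) = 9.510×10^-14 J.
Then E_2 = 2²·E_1 = 4·9.510×10^-14 J = 3.804×10^-13 J.
Converting, E_2 = 3.804×10^-13 J / (1.60×10^-19 J/eV) = 2.38×10^6 eV.

E_2 = 2.38×10^6 eV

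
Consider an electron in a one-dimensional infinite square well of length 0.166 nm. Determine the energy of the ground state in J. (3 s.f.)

For an infinite well E_n = n²h²/(8m_eL²), so E_1 = h²/(8m_eL²) = (6.626×10^-34)²/(8·9.109×10^-31·(1.66×10^-10 m)²) = 2.186×10^-18 J.

E_1 = 2.19×10^-18 J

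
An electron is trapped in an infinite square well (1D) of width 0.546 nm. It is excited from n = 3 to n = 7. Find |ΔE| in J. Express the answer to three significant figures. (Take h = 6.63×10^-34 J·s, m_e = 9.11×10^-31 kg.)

|ΔE| = 8.09×10^-18 J

E_1 = h²/(8m_eL²) = 2.023×10^-19 J.
|ΔE| = |3² − 7²|·E_1 = 40·2.023×10^-19 J = 8.09×10^-18 J.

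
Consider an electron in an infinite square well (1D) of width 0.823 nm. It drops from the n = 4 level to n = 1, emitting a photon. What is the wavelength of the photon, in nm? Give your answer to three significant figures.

E_1 = h²/(8m_eL²) = 8.895×10^-20 J, so ΔE = (4² − 1²)E_1 = 1.334×10^-18 J.
λ = hc/ΔE = (6.626×10^-34·2.998×10^8)/1.334×10^-18 = 1.49×10^-7 m = 149 nm.

λ = 149 nm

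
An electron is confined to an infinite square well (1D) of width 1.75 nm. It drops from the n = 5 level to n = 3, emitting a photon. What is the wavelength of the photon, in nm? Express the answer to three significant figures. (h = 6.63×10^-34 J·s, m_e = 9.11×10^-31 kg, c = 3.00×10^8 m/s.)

E_1 = h²/(8m_eL²) = 1.969×10^-20 J, so ΔE = (5² − 3²)E_1 = 3.150×10^-19 J.
λ = hc/ΔE = (6.63×10^-34·3.00×10^8)/3.150×10^-19 = 6.31×10^-7 m = 631 nm.

λ = 631 nm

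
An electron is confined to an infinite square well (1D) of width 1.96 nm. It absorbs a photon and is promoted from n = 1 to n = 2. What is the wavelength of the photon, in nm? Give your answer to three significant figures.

λ = 4.22×10^3 nm

E_1 = h²/(8m_eL²) = 1.568×10^-20 J, so ΔE = (2² − 1²)E_1 = 4.704×10^-20 J.
λ = hc/ΔE = (6.626×10^-34·2.998×10^8)/4.704×10^-20 = 4.22×10^-6 m = 4.22×10^3 nm.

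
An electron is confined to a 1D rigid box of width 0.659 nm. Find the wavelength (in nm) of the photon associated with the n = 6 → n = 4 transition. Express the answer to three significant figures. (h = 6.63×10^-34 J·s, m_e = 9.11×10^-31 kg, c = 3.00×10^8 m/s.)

E_1 = h²/(8m_eL²) = 1.389×10^-19 J, so ΔE = (6² − 4²)E_1 = 2.778×10^-18 J.
λ = hc/ΔE = (6.63×10^-34·3.00×10^8)/2.778×10^-18 = 7.16×10^-8 m = 71.6 nm.

λ = 71.6 nm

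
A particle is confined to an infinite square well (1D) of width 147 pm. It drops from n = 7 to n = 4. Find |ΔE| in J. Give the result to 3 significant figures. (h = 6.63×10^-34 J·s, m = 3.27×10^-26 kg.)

|ΔE| = 2.57×10^-21 J

E_1 = h²/(8mL²) = 7.776×10^-23 J.
|ΔE| = |7² − 4²|·E_1 = 33·7.776×10^-23 J = 2.57×10^-21 J.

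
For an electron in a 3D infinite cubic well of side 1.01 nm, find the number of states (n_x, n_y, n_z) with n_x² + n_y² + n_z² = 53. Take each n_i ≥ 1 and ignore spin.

The level has n_x² + n_y² + n_z² = 53. The ordered positive-integer solutions are (1, 4, 6), (1, 6, 4), (4, 1, 6), (4, 6, 1), (6, 1, 4), (6, 4, 1).
That gives 6 states.

degeneracy = 6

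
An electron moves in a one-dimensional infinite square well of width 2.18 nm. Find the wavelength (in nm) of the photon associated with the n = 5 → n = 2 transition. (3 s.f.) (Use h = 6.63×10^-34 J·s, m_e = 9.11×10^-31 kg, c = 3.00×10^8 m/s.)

λ = 746 nm

E_1 = h²/(8m_eL²) = 1.269×10^-20 J, so ΔE = (5² − 2²)E_1 = 2.665×10^-19 J.
λ = hc/ΔE = (6.63×10^-34·3.00×10^8)/2.665×10^-19 = 7.46×10^-7 m = 746 nm.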